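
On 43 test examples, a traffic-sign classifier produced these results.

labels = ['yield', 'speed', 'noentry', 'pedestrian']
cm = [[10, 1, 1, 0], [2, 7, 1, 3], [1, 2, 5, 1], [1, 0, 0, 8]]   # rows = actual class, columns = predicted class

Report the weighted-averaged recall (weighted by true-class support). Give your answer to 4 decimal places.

0.6977

Per-class recall (TP/(TP+FN)):
  yield: TP=10, FN=1+1+0=2 → 10/12 = 0.83333
  speed: TP=7, FN=2+1+3=6 → 7/13 = 0.53846
  noentry: TP=5, FN=1+2+1=4 → 5/9 = 0.55556
  pedestrian: TP=8, FN=1+0+0=1 → 8/9 = 0.88889
Weighted-recall = Σ (supportᵢ/N)·recallᵢ with N=43: (12/43)·0.83333 + (13/43)·0.53846 + (9/43)·0.55556 + (9/43)·0.88889 = 0.6977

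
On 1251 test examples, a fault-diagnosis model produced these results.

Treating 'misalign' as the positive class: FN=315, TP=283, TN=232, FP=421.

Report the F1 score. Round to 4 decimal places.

0.4347

Precision = TP/(TP+FP) = 283/704 = 0.4020
Recall = TP/(TP+FN) = 283/598 = 0.4732
F1 = 2·TP/(2·TP+FP+FN) = 566/1302 = 0.4347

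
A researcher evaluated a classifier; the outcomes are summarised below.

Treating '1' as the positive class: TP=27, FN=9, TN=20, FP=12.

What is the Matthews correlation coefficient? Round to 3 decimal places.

0.378

MCC = (TP·TN − FP·FN) / √((TP+FP)(TP+FN)(TN+FP)(TN+FN))
Numerator = 27·20 − 12·9 = 432
Denominator = √(39·36·32·29) = √1302912 = 1141.4517
MCC = 432 / 1141.4517 = 0.378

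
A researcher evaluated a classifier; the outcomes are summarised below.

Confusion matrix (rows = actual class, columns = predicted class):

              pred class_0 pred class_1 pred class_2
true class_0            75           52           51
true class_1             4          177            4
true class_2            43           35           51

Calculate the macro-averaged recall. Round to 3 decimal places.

0.591

Per-class recall (TP/(TP+FN)):
  class_0: TP=75, FN=52+51=103 → 75/178 = 0.4213
  class_1: TP=177, FN=4+4=8 → 177/185 = 0.9568
  class_2: TP=51, FN=43+35=78 → 51/129 = 0.3953
Macro-recall = mean = (0.4213 + 0.9568 + 0.3953) / 3 = 0.591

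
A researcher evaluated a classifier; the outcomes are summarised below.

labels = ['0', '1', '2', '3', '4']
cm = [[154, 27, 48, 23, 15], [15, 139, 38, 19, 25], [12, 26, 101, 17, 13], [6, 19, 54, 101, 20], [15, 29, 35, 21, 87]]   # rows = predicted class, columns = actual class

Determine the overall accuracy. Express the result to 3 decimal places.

0.550

Accuracy = trace / total = (154+139+101+101+87=582) / 1059 = 582/1059 = 0.550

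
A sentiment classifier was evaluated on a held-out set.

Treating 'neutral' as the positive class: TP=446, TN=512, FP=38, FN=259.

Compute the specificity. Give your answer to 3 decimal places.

0.931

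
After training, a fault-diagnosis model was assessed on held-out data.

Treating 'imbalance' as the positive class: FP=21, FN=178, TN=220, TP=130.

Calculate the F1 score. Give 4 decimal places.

Precision = TP/(TP+FP) = 130/151 = 0.8609
Recall = TP/(TP+FN) = 130/308 = 0.4221
F1 = 2·TP/(2·TP+FP+FN) = 260/459 = 0.5664

0.5664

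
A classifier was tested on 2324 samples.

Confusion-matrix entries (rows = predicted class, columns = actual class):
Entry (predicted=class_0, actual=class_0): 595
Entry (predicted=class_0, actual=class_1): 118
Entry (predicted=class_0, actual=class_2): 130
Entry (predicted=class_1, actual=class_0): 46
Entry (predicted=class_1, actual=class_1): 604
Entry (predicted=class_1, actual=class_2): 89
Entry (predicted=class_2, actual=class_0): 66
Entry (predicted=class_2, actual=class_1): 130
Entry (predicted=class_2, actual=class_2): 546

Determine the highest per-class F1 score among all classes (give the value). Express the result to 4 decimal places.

Per-class F1 score (2·TP/(2·TP+FP+FN)):
  class_0: TP=595, FP=118+130=248, FN=46+66=112 → 1190/1550 = 0.76774
  class_1: TP=604, FP=46+89=135, FN=118+130=248 → 1208/1591 = 0.75927
  class_2: TP=546, FP=66+130=196, FN=130+89=219 → 1092/1507 = 0.72462
Highest is class 'class_0' with F1 score = 0.7677.

0.7677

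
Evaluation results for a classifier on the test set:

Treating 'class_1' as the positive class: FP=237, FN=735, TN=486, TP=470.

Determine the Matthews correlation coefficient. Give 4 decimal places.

0.0625

MCC = (TP·TN − FP·FN) / √((TP+FP)(TP+FN)(TN+FP)(TN+FN))
Numerator = 470·486 − 237·735 = 54225
Denominator = √(707·1205·723·1221) = √752073735105 = 867221.8488
MCC = 54225 / 867221.8488 = 0.0625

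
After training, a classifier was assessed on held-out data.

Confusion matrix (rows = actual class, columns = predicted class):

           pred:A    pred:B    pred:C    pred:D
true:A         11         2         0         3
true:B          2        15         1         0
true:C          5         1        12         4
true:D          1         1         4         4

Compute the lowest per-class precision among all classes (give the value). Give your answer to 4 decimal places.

0.3636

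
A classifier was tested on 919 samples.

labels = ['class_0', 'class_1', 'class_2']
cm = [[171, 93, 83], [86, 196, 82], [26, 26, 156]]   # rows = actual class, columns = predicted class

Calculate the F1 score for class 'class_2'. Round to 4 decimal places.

F1 score = 2·TP/(2·TP+FP+FN).
class_2: TP=156, FP=83+82=165, FN=26+26=52 → 312/529 = 0.58979

0.5898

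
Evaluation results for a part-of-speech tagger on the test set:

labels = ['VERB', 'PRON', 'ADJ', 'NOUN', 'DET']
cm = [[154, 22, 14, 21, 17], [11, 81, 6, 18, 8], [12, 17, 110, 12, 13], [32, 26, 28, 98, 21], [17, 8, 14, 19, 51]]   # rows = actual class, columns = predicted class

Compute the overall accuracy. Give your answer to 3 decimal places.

0.595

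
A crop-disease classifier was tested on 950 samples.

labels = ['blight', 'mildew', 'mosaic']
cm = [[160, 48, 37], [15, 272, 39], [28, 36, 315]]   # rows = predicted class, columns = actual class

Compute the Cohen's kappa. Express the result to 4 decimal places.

0.6723

Observed agreement pₒ = trace/N = 747/950 = 0.78632
Expected agreement pₑ = Σ (rowᵢ·colᵢ)/N² = (203·245 + 356·326 + 391·379)/950² = 0.34790
κ = (pₒ − pₑ)/(1 − pₑ) = (0.78632 − 0.34790)/(1 − 0.34790) = 0.6723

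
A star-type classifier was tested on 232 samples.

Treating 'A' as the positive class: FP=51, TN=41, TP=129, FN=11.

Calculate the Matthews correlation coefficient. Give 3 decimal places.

MCC = (TP·TN − FP·FN) / √((TP+FP)(TP+FN)(TN+FP)(TN+FN))
Numerator = 129·41 − 51·11 = 4728
Denominator = √(180·140·92·52) = √120556800 = 10979.8361
MCC = 4728 / 10979.8361 = 0.431

0.431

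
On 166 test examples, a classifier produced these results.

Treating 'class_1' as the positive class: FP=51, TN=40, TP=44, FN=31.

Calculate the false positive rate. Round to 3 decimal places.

0.560

FPR = FP/(FP+TN) = 51/(51+40) = 0.560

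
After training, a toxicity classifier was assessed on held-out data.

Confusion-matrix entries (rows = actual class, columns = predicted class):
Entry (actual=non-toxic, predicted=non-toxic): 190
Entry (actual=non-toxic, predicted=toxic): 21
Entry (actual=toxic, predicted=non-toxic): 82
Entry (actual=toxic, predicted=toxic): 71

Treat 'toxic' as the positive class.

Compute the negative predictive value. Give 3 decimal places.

0.699

NPV = TN/(TN+FN) = 190/(190+82) = 0.699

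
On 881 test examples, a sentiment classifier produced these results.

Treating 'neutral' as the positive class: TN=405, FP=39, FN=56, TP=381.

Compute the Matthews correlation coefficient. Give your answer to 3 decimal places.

0.785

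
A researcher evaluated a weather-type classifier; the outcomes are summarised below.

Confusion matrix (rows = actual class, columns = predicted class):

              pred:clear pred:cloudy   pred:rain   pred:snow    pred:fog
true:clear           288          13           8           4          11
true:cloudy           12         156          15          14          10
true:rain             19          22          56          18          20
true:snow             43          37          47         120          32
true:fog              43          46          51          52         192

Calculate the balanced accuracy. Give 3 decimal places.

0.597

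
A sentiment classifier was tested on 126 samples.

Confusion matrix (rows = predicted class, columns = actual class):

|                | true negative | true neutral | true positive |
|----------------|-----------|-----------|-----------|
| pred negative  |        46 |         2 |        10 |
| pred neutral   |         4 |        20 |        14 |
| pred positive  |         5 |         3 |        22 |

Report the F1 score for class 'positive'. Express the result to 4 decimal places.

Take TP from the diagonal, FP from the rest of the 'positive' prediction marginal, FN from the rest of the 'positive' actual marginal.
F1 score = 2·TP/(2·TP+FP+FN).
positive: TP=22, FP=5+3=8, FN=10+14=24 → 44/76 = 0.57895

0.5789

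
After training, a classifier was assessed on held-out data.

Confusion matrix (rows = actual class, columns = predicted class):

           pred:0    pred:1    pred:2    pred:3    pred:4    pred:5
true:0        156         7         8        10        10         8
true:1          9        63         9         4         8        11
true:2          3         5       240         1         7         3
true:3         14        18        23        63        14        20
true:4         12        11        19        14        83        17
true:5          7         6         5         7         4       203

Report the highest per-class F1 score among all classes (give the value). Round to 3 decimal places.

0.853

Per-class F1 score (2·TP/(2·TP+FP+FN)):
  0: TP=156, FP=9+3+14+12+7=45, FN=7+8+10+10+8=43 → 312/400 = 0.7800
  1: TP=63, FP=7+5+18+11+6=47, FN=9+9+4+8+11=41 → 126/214 = 0.5888
  2: TP=240, FP=8+9+23+19+5=64, FN=3+5+1+7+3=19 → 480/563 = 0.8526
  3: TP=63, FP=10+4+1+14+7=36, FN=14+18+23+14+20=89 → 126/251 = 0.5020
  4: TP=83, FP=10+8+7+14+4=43, FN=12+11+19+14+17=73 → 166/282 = 0.5887
  5: TP=203, FP=8+11+3+20+17=59, FN=7+6+5+7+4=29 → 406/494 = 0.8219
Highest is class '2' with F1 score = 0.853.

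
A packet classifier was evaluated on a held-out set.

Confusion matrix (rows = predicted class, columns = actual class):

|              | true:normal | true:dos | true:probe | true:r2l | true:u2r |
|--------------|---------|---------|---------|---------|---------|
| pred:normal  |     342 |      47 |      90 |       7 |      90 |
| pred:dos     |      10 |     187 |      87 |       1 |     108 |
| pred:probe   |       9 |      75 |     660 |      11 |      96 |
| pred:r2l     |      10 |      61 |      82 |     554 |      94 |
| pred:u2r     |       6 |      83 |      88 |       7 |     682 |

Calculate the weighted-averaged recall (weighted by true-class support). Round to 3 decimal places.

Per-class recall (TP/(TP+FN)):
  normal: TP=342, FN=10+9+10+6=35 → 342/377 = 0.9072
  dos: TP=187, FN=47+75+61+83=266 → 187/453 = 0.4128
  probe: TP=660, FN=90+87+82+88=347 → 660/1007 = 0.6554
  r2l: TP=554, FN=7+1+11+7=26 → 554/580 = 0.9552
  u2r: TP=682, FN=90+108+96+94=388 → 682/1070 = 0.6374
Weighted-recall = Σ (supportᵢ/N)·recallᵢ with N=3487: (377/3487)·0.9072 + (453/3487)·0.4128 + (1007/3487)·0.6554 + (580/3487)·0.9552 + (1070/3487)·0.6374 = 0.695

0.695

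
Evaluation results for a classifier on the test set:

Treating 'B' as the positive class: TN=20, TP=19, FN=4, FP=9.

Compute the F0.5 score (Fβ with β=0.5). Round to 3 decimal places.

0.704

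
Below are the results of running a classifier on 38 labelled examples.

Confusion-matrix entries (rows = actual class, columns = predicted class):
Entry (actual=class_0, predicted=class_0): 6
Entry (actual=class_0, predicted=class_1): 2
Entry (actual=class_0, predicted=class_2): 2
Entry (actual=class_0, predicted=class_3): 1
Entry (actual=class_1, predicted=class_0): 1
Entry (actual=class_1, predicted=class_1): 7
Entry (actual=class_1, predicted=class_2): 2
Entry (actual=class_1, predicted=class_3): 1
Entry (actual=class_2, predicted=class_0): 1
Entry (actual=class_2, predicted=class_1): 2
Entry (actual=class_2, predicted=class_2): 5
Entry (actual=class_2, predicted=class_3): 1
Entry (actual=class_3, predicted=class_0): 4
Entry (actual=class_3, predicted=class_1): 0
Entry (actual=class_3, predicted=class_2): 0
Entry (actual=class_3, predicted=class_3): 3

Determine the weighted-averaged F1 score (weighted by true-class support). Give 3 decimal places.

Per-class F1 score (2·TP/(2·TP+FP+FN)):
  class_0: TP=6, FP=1+1+4=6, FN=2+2+1=5 → 12/23 = 0.5217
  class_1: TP=7, FP=2+2+0=4, FN=1+2+1=4 → 14/22 = 0.6364
  class_2: TP=5, FP=2+2+0=4, FN=1+2+1=4 → 10/18 = 0.5556
  class_3: TP=3, FP=1+1+1=3, FN=4+0+0=4 → 6/13 = 0.4615
Weighted-F1 score = Σ (supportᵢ/N)·F1 scoreᵢ with N=38: (11/38)·0.5217 + (11/38)·0.6364 + (9/38)·0.5556 + (7/38)·0.4615 = 0.552

0.552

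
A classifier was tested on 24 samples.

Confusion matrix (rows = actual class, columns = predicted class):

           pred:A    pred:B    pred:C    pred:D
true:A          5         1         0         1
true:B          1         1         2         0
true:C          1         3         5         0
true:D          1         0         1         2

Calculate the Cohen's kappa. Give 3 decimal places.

0.365

Observed agreement pₒ = trace/N = 13/24 = 0.5417
Expected agreement pₑ = Σ (rowᵢ·colᵢ)/N² = (7·8 + 4·5 + 9·8 + 4·3)/24² = 0.2778
κ = (pₒ − pₑ)/(1 − pₑ) = (0.5417 − 0.2778)/(1 − 0.2778) = 0.365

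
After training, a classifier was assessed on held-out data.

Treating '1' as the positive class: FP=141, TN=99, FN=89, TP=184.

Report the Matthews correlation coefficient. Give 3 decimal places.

0.090

MCC = (TP·TN − FP·FN) / √((TP+FP)(TP+FN)(TN+FP)(TN+FN))
Numerator = 184·99 − 141·89 = 5667
Denominator = √(325·273·240·188) = √4003272000 = 63271.4153
MCC = 5667 / 63271.4153 = 0.090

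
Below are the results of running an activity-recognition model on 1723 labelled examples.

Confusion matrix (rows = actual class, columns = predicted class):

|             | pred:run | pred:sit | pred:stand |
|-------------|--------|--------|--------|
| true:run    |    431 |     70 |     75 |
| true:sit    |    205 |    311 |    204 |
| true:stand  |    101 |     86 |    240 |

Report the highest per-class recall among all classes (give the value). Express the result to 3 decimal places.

0.748

Per-class recall (TP/(TP+FN)):
  run: TP=431, FN=70+75=145 → 431/576 = 0.7483
  sit: TP=311, FN=205+204=409 → 311/720 = 0.4319
  stand: TP=240, FN=101+86=187 → 240/427 = 0.5621
Highest is class 'run' with recall = 0.748.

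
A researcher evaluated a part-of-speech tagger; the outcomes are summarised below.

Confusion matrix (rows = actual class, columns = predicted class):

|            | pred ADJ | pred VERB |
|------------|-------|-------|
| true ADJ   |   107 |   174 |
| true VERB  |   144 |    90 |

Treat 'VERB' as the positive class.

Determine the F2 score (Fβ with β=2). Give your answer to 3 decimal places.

Fβ = (1+β²)·TP / ((1+β²)·TP + β²·FN + FP), with β²=4
= 5·90 / (5·90 + 4·144 + 174) = 0.375

0.375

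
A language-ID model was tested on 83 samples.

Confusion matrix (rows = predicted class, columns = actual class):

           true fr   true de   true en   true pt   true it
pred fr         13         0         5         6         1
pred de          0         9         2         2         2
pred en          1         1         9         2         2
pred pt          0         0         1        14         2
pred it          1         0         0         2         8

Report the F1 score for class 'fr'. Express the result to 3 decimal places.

0.650

F1 score = 2·TP/(2·TP+FP+FN).
fr: TP=13, FP=0+5+6+1=12, FN=0+1+0+1=2 → 26/40 = 0.6500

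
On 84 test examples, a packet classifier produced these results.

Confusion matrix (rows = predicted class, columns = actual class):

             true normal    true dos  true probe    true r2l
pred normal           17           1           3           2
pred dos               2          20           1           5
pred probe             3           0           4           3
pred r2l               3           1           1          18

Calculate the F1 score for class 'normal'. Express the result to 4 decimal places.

One-vs-rest for 'normal': TP = diagonal; FP = other classes predicted 'normal'; FN = 'normal' predicted as other.
F1 score = 2·TP/(2·TP+FP+FN).
normal: TP=17, FP=1+3+2=6, FN=2+3+3=8 → 34/48 = 0.70833

0.7083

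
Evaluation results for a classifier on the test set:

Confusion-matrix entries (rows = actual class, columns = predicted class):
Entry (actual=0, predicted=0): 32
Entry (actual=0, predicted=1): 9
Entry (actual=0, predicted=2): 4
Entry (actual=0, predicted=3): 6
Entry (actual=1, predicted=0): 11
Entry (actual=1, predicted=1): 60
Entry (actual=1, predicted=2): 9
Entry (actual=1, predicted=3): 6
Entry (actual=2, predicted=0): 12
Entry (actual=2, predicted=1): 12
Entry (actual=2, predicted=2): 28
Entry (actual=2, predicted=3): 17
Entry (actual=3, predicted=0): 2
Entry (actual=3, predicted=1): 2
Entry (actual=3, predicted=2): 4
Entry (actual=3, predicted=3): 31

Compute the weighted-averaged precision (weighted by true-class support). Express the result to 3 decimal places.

0.628

Per-class precision (TP/(TP+FP)):
  0: TP=32, FP=11+12+2=25 → 32/57 = 0.5614
  1: TP=60, FP=9+12+2=23 → 60/83 = 0.7229
  2: TP=28, FP=4+9+4=17 → 28/45 = 0.6222
  3: TP=31, FP=6+6+17=29 → 31/60 = 0.5167
Weighted-precision = Σ (supportᵢ/N)·precisionᵢ with N=245: (51/245)·0.5614 + (86/245)·0.7229 + (69/245)·0.6222 + (39/245)·0.5167 = 0.628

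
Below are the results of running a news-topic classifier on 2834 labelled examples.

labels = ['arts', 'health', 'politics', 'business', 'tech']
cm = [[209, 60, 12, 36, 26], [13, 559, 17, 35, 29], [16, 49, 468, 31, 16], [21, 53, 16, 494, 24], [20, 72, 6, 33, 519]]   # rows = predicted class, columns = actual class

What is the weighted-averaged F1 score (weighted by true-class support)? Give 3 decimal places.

Per-class F1 score (2·TP/(2·TP+FP+FN)):
  arts: TP=209, FP=60+12+36+26=134, FN=13+16+21+20=70 → 418/622 = 0.6720
  health: TP=559, FP=13+17+35+29=94, FN=60+49+53+72=234 → 1118/1446 = 0.7732
  politics: TP=468, FP=16+49+31+16=112, FN=12+17+16+6=51 → 936/1099 = 0.8517
  business: TP=494, FP=21+53+16+24=114, FN=36+35+31+33=135 → 988/1237 = 0.7987
  tech: TP=519, FP=20+72+6+33=131, FN=26+29+16+24=95 → 1038/1264 = 0.8212
Weighted-F1 score = Σ (supportᵢ/N)·F1 scoreᵢ with N=2834: (279/2834)·0.6720 + (793/2834)·0.7732 + (519/2834)·0.8517 + (629/2834)·0.7987 + (614/2834)·0.8212 = 0.794

0.794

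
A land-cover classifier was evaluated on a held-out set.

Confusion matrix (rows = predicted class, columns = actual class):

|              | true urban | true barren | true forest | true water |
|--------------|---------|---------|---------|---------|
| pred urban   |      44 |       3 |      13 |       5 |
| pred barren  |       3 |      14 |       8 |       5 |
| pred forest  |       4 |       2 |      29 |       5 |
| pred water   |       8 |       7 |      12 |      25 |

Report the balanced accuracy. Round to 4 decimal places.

0.5942

Balanced accuracy = mean of per-class recall.
  urban: recall = 44/59 = 0.74576
  barren: recall = 14/26 = 0.53846
  forest: recall = 29/62 = 0.46774
  water: recall = 25/40 = 0.62500
Mean = (0.74576 + 0.53846 + 0.46774 + 0.62500) / 4 = 0.5942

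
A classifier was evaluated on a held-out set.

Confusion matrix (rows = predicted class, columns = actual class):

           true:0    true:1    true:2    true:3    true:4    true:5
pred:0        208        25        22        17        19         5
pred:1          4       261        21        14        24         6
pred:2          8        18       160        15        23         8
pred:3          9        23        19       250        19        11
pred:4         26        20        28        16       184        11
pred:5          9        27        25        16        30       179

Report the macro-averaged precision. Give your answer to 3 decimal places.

Per-class precision (TP/(TP+FP)):
  0: TP=208, FP=25+22+17+19+5=88 → 208/296 = 0.7027
  1: TP=261, FP=4+21+14+24+6=69 → 261/330 = 0.7909
  2: TP=160, FP=8+18+15+23+8=72 → 160/232 = 0.6897
  3: TP=250, FP=9+23+19+19+11=81 → 250/331 = 0.7553
  4: TP=184, FP=26+20+28+16+11=101 → 184/285 = 0.6456
  5: TP=179, FP=9+27+25+16+30=107 → 179/286 = 0.6259
Macro-precision = mean = (0.7027 + 0.7909 + 0.6897 + 0.7553 + 0.6456 + 0.6259) / 6 = 0.702

0.702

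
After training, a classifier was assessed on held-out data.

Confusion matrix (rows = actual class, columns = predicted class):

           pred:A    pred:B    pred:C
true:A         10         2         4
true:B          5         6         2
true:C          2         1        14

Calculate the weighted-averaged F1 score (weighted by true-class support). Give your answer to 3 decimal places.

Per-class F1 score (2·TP/(2·TP+FP+FN)):
  A: TP=10, FP=5+2=7, FN=2+4=6 → 20/33 = 0.6061
  B: TP=6, FP=2+1=3, FN=5+2=7 → 12/22 = 0.5455
  C: TP=14, FP=4+2=6, FN=2+1=3 → 28/37 = 0.7568
Weighted-F1 score = Σ (supportᵢ/N)·F1 scoreᵢ with N=46: (16/46)·0.6061 + (13/46)·0.5455 + (17/46)·0.7568 = 0.645

0.645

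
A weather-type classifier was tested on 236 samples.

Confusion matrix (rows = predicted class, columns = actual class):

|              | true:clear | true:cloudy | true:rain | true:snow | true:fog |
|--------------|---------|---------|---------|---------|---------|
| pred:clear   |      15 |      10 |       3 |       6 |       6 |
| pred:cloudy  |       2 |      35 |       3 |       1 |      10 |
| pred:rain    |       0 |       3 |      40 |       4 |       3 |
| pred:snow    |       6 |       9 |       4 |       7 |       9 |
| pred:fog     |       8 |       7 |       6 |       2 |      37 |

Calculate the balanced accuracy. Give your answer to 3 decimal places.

Balanced accuracy = mean of per-class recall.
  clear: recall = 15/31 = 0.4839
  cloudy: recall = 35/64 = 0.5469
  rain: recall = 40/56 = 0.7143
  snow: recall = 7/20 = 0.3500
  fog: recall = 37/65 = 0.5692
Mean = (0.4839 + 0.5469 + 0.7143 + 0.3500 + 0.5692) / 5 = 0.533

0.533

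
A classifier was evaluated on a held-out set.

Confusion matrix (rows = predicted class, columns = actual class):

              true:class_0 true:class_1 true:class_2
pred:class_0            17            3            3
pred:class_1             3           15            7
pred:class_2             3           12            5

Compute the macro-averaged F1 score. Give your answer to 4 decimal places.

Per-class F1 score (2·TP/(2·TP+FP+FN)):
  class_0: TP=17, FP=3+3=6, FN=3+3=6 → 34/46 = 0.73913
  class_1: TP=15, FP=3+7=10, FN=3+12=15 → 30/55 = 0.54545
  class_2: TP=5, FP=3+12=15, FN=3+7=10 → 10/35 = 0.28571
Macro-F1 score = mean = (0.73913 + 0.54545 + 0.28571) / 3 = 0.5234

0.5234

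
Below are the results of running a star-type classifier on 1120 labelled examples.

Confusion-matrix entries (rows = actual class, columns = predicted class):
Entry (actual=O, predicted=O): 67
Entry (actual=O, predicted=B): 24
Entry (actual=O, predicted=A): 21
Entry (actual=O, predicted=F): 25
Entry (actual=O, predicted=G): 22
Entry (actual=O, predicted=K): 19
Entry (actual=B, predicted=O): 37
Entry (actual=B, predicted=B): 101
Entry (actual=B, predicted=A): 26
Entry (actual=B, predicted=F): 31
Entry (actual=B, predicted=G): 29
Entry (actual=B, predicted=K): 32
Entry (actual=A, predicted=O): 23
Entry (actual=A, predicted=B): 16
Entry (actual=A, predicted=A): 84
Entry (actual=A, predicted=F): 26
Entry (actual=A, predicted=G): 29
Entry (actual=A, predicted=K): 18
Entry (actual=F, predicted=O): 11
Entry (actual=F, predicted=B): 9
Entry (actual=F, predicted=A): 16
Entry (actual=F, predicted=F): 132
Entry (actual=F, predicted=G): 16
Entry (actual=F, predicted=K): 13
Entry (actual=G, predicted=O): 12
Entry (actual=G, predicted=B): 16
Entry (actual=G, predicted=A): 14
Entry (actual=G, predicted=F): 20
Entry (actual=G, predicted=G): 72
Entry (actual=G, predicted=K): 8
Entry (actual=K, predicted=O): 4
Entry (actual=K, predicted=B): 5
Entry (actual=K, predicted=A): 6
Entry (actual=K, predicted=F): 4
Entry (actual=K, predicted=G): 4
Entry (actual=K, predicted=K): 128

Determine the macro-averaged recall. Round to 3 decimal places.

0.537

Per-class recall (TP/(TP+FN)):
  O: TP=67, FN=24+21+25+22+19=111 → 67/178 = 0.3764
  B: TP=101, FN=37+26+31+29+32=155 → 101/256 = 0.3945
  A: TP=84, FN=23+16+26+29+18=112 → 84/196 = 0.4286
  F: TP=132, FN=11+9+16+16+13=65 → 132/197 = 0.6701
  G: TP=72, FN=12+16+14+20+8=70 → 72/142 = 0.5070
  K: TP=128, FN=4+5+6+4+4=23 → 128/151 = 0.8477
Macro-recall = mean = (0.3764 + 0.3945 + 0.4286 + 0.6701 + 0.5070 + 0.8477) / 6 = 0.537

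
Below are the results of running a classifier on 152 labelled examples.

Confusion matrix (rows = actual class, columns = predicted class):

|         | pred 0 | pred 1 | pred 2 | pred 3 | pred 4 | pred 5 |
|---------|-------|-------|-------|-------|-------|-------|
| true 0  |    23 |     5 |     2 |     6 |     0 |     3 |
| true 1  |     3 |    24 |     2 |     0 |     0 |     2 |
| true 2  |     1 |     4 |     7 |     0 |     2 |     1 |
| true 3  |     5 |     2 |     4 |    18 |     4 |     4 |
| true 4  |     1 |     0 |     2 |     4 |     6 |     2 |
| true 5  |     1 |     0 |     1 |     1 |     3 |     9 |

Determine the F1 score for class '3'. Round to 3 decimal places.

0.545

F1 score = 2·TP/(2·TP+FP+FN).
3: TP=18, FP=6+0+0+4+1=11, FN=5+2+4+4+4=19 → 36/66 = 0.5455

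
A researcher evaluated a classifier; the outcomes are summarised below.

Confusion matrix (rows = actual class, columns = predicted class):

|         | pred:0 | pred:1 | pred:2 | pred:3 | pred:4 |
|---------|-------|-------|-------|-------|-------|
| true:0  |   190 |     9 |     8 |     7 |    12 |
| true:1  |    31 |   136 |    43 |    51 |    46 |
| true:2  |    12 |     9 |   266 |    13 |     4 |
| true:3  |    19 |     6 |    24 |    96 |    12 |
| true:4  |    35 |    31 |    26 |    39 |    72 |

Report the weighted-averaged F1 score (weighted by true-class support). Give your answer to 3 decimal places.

0.621

Per-class F1 score (2·TP/(2·TP+FP+FN)):
  0: TP=190, FP=31+12+19+35=97, FN=9+8+7+12=36 → 380/513 = 0.7407
  1: TP=136, FP=9+9+6+31=55, FN=31+43+51+46=171 → 272/498 = 0.5462
  2: TP=266, FP=8+43+24+26=101, FN=12+9+13+4=38 → 532/671 = 0.7928
  3: TP=96, FP=7+51+13+39=110, FN=19+6+24+12=61 → 192/363 = 0.5289
  4: TP=72, FP=12+46+4+12=74, FN=35+31+26+39=131 → 144/349 = 0.4126
Weighted-F1 score = Σ (supportᵢ/N)·F1 scoreᵢ with N=1197: (226/1197)·0.7407 + (307/1197)·0.5462 + (304/1197)·0.7928 + (157/1197)·0.5289 + (203/1197)·0.4126 = 0.621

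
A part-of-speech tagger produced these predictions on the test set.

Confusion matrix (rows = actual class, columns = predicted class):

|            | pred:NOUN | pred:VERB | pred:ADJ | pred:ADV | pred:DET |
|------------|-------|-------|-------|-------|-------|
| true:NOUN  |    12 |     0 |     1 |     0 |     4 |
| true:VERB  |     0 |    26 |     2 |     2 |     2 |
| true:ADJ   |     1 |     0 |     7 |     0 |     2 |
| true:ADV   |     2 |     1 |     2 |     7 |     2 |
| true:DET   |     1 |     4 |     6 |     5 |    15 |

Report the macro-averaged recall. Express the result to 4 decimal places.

0.6405

Per-class recall (TP/(TP+FN)):
  NOUN: TP=12, FN=0+1+0+4=5 → 12/17 = 0.70588
  VERB: TP=26, FN=0+2+2+2=6 → 26/32 = 0.81250
  ADJ: TP=7, FN=1+0+0+2=3 → 7/10 = 0.70000
  ADV: TP=7, FN=2+1+2+2=7 → 7/14 = 0.50000
  DET: TP=15, FN=1+4+6+5=16 → 15/31 = 0.48387
Macro-recall = mean = (0.70588 + 0.81250 + 0.70000 + 0.50000 + 0.48387) / 5 = 0.6405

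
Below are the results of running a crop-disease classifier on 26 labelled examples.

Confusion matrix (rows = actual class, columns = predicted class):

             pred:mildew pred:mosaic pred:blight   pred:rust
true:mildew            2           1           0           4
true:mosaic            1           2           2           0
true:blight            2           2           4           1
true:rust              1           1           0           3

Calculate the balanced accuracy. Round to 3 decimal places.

Balanced accuracy = mean of per-class recall.
  mildew: recall = 2/7 = 0.2857
  mosaic: recall = 2/5 = 0.4000
  blight: recall = 4/9 = 0.4444
  rust: recall = 3/5 = 0.6000
Mean = (0.2857 + 0.4000 + 0.4444 + 0.6000) / 4 = 0.433

0.433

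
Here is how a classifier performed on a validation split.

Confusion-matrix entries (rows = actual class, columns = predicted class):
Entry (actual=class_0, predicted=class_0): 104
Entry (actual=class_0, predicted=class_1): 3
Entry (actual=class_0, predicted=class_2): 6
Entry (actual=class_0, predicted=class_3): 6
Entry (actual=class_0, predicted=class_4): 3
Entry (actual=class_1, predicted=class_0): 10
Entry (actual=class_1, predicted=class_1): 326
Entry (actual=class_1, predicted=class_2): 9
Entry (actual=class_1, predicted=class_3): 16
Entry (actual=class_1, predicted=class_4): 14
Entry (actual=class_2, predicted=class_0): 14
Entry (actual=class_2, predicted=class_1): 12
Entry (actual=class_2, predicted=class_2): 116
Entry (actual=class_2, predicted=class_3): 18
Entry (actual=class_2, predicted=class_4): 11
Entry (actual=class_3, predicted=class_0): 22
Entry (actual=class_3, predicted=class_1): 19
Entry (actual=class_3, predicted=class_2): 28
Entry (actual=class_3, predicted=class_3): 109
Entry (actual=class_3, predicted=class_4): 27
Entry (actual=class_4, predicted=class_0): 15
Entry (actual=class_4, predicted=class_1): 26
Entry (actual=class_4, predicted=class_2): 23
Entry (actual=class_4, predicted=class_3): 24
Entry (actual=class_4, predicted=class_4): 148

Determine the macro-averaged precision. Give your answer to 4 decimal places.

0.6943

Per-class precision (TP/(TP+FP)):
  class_0: TP=104, FP=10+14+22+15=61 → 104/165 = 0.63030
  class_1: TP=326, FP=3+12+19+26=60 → 326/386 = 0.84456
  class_2: TP=116, FP=6+9+28+23=66 → 116/182 = 0.63736
  class_3: TP=109, FP=6+16+18+24=64 → 109/173 = 0.63006
  class_4: TP=148, FP=3+14+11+27=55 → 148/203 = 0.72906
Macro-precision = mean = (0.63030 + 0.84456 + 0.63736 + 0.63006 + 0.72906) / 5 = 0.6943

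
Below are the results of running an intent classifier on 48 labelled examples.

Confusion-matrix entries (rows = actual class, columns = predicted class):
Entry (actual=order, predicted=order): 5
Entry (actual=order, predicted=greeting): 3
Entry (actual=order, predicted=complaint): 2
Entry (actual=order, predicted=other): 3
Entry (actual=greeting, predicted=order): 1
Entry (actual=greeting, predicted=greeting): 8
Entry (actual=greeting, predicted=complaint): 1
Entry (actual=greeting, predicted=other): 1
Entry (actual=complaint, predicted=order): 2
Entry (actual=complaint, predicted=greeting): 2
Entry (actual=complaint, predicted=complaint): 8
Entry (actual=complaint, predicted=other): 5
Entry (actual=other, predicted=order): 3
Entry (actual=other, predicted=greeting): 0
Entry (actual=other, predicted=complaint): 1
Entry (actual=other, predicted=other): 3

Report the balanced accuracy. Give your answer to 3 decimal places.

0.503

Balanced accuracy = mean of per-class recall.
  order: recall = 5/13 = 0.3846
  greeting: recall = 8/11 = 0.7273
  complaint: recall = 8/17 = 0.4706
  other: recall = 3/7 = 0.4286
Mean = (0.3846 + 0.7273 + 0.4706 + 0.4286) / 4 = 0.503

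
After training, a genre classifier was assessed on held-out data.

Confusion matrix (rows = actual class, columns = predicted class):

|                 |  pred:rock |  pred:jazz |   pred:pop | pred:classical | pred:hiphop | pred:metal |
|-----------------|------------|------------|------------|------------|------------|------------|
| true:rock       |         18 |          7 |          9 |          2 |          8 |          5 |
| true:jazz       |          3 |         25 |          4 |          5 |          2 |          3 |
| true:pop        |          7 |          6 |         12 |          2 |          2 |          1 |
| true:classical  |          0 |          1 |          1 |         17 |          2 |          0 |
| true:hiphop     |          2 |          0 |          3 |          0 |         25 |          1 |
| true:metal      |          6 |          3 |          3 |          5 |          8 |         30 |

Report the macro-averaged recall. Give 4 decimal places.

Per-class recall (TP/(TP+FN)):
  rock: TP=18, FN=7+9+2+8+5=31 → 18/49 = 0.36735
  jazz: TP=25, FN=3+4+5+2+3=17 → 25/42 = 0.59524
  pop: TP=12, FN=7+6+2+2+1=18 → 12/30 = 0.40000
  classical: TP=17, FN=0+1+1+2+0=4 → 17/21 = 0.80952
  hiphop: TP=25, FN=2+0+3+0+1=6 → 25/31 = 0.80645
  metal: TP=30, FN=6+3+3+5+8=25 → 30/55 = 0.54545
Macro-recall = mean = (0.36735 + 0.59524 + 0.40000 + 0.80952 + 0.80645 + 0.54545) / 6 = 0.5873

0.5873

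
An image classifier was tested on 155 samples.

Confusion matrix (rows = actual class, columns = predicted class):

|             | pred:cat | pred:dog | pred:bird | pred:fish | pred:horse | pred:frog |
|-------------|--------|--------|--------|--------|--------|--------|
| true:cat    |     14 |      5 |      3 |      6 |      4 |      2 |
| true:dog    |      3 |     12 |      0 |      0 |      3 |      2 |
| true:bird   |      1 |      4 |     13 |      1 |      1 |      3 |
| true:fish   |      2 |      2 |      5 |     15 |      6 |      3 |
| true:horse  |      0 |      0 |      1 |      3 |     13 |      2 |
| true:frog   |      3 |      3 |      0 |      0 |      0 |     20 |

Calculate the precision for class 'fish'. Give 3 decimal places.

0.600

Treat 'fish' as positive and all other classes as negative.
precision = TP/(TP+FP).
fish: TP=15, FP=6+0+1+3+0=10 → 15/25 = 0.6000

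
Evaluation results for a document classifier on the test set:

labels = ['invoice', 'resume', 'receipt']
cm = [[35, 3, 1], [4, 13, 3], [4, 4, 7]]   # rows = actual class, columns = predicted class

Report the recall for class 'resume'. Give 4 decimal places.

0.6500

recall = TP/(TP+FN).
resume: TP=13, FN=4+3=7 → 13/20 = 0.65000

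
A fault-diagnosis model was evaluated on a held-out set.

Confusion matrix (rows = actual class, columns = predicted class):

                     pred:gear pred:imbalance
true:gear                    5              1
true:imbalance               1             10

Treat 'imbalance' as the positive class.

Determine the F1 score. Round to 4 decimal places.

0.9091

Precision = TP/(TP+FP) = 10/11 = 0.9091
Recall = TP/(TP+FN) = 10/11 = 0.9091
F1 = 2·TP/(2·TP+FP+FN) = 20/22 = 0.9091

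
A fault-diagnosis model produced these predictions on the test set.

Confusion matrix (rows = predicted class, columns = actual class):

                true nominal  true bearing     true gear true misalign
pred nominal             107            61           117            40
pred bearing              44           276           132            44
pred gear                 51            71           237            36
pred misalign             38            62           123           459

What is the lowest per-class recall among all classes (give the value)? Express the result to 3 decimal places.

0.389

Per-class recall (TP/(TP+FN)):
  nominal: TP=107, FN=44+51+38=133 → 107/240 = 0.4458
  bearing: TP=276, FN=61+71+62=194 → 276/470 = 0.5872
  gear: TP=237, FN=117+132+123=372 → 237/609 = 0.3892
  misalign: TP=459, FN=40+44+36=120 → 459/579 = 0.7927
Lowest is class 'gear' with recall = 0.389.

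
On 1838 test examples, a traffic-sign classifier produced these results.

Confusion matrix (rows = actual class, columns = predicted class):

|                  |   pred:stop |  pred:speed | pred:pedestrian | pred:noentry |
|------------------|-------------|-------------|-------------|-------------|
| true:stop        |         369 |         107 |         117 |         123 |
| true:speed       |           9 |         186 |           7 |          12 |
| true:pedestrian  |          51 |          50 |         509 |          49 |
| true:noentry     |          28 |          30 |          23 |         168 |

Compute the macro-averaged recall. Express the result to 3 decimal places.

0.708

Per-class recall (TP/(TP+FN)):
  stop: TP=369, FN=107+117+123=347 → 369/716 = 0.5154
  speed: TP=186, FN=9+7+12=28 → 186/214 = 0.8692
  pedestrian: TP=509, FN=51+50+49=150 → 509/659 = 0.7724
  noentry: TP=168, FN=28+30+23=81 → 168/249 = 0.6747
Macro-recall = mean = (0.5154 + 0.8692 + 0.7724 + 0.6747) / 4 = 0.708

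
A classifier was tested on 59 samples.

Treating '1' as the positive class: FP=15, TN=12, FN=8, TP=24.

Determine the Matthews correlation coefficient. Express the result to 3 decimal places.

0.205

MCC = (TP·TN − FP·FN) / √((TP+FP)(TP+FN)(TN+FP)(TN+FN))
Numerator = 24·12 − 15·8 = 168
Denominator = √(39·32·27·20) = √673920 = 820.9263
MCC = 168 / 820.9263 = 0.205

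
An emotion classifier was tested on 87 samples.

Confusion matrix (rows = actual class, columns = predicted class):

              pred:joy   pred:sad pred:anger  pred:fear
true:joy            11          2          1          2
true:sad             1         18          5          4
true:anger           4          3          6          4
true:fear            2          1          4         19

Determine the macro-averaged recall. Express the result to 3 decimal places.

0.604

Per-class recall (TP/(TP+FN)):
  joy: TP=11, FN=2+1+2=5 → 11/16 = 0.6875
  sad: TP=18, FN=1+5+4=10 → 18/28 = 0.6429
  anger: TP=6, FN=4+3+4=11 → 6/17 = 0.3529
  fear: TP=19, FN=2+1+4=7 → 19/26 = 0.7308
Macro-recall = mean = (0.6875 + 0.6429 + 0.3529 + 0.7308) / 4 = 0.604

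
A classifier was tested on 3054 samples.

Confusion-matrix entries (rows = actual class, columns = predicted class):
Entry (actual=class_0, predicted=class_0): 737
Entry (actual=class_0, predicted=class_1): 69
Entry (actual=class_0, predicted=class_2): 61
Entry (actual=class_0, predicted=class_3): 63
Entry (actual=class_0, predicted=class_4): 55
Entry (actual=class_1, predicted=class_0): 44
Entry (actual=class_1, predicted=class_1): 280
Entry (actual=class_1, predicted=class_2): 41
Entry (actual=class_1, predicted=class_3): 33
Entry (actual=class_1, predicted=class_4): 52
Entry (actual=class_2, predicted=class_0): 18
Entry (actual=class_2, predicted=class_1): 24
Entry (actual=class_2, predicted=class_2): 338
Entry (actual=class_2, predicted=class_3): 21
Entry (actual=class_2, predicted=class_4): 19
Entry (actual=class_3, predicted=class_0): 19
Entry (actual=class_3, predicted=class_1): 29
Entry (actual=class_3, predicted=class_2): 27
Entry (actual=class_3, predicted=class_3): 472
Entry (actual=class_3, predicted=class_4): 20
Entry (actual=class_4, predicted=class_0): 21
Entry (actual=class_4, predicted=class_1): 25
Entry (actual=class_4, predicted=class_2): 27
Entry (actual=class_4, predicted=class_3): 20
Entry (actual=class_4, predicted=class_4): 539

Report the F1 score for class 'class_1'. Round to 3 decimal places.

0.639

Treat 'class_1' as positive and all other classes as negative.
F1 score = 2·TP/(2·TP+FP+FN).
class_1: TP=280, FP=69+24+29+25=147, FN=44+41+33+52=170 → 560/877 = 0.6385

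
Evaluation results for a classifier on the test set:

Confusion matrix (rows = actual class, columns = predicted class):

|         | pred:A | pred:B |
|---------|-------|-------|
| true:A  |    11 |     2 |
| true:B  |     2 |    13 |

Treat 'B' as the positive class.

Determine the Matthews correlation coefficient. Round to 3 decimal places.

0.713

MCC = (TP·TN − FP·FN) / √((TP+FP)(TP+FN)(TN+FP)(TN+FN))
Numerator = 13·11 − 2·2 = 139
Denominator = √(15·15·13·13) = √38025 = 195.0000
MCC = 139 / 195.0000 = 0.713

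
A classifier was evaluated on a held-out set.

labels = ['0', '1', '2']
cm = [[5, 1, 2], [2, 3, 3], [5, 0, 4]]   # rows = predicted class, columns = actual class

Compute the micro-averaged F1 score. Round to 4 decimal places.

0.4800

Micro-averaging pools counts across classes: ΣTP=12, ΣFP=13, ΣFN=13.
Micro-F1 score = 2·TP/(2·TP+FP+FN) on pooled counts = 0.4800 (equals overall accuracy in single-label multiclass).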